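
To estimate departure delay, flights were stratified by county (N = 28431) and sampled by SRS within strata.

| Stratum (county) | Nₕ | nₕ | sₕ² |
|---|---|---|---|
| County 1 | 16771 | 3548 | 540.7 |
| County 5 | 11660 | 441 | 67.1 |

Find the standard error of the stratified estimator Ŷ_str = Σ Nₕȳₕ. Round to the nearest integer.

7328

Var(Ŷ_str) = Σₕ Nₕ²(1 − fₕ)sₕ²/nₕ.
County 1: 16771²·(1 − 3548/16771)·540.7/3548 = 3.3795721 × 10^7.
County 5: 11660²·(1 − 441/11660)·67.1/441 = 1.9903829 × 10^7.
Sum = 5.369955 × 10^7.
SE = √(5.369955 × 10^7) = 7328.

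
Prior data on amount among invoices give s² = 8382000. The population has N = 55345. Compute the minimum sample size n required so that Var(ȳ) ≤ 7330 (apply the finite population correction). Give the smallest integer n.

Without fpc, n₀ = s²/D = 8382000/7330 = 1143.5198.
With fpc, (1 − n/N)·s²/n ≤ D requires n ≥ n₀/(1 + n₀/N) = 1143.5198/(1 + 1143.5198/55345) = 1120.3711.
Rounding up, n = 1121.

1121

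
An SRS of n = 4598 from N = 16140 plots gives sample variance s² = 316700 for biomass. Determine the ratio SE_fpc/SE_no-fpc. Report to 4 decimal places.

0.8456

f = n/N = 4598/16140 = 0.28488228.
SE_no-fpc = √(s²/n) = 8.2992634; SE_fpc = √((1−f)s²/n) = 7.0182417.
Ratio = √(1−f) = 0.84564633.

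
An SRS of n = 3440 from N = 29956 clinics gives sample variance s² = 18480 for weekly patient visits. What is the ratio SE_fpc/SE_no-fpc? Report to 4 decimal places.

0.9408

f = n/N = 3440/29956 = 0.11483509.
SE_no-fpc = √(s²/n) = 2.3177776; SE_fpc = √((1−f)s²/n) = 2.1806394.
Ratio = √(1−f) = 0.94083203.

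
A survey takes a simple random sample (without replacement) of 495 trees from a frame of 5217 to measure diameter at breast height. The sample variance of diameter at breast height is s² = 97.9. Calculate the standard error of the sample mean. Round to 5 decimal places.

0.42310

Under SRS without replacement, Var(ȳ) = (1 − f)·s²/n with f = n/N = 495/5217 = 0.09488212.
Var(ȳ) = (1 − 0.09488212)·97.9/495 = 0.90511788·0.19777778 = 0.1790122.
SE(ȳ) = √(0.1790122) = 0.42310.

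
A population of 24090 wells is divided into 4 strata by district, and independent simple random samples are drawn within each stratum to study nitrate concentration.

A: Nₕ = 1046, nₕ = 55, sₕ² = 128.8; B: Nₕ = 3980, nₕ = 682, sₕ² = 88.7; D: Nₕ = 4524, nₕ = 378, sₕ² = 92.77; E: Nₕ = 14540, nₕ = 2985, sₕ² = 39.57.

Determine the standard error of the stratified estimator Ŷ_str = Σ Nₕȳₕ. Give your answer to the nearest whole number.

Var(Ŷ_str) = Σₕ Nₕ²(1 − fₕ)sₕ²/nₕ.
A: 1046²·(1 − 55/1046)·128.8/55 = 2.4274959 × 10^6.
B: 3980²·(1 − 682/3980)·88.7/682 = 1.7071551 × 10^6.
D: 4524²·(1 − 378/4524)·92.77/378 = 4.6032827 × 10^6.
E: 14540²·(1 − 2985/14540)·39.57/2985 = 2.2271839 × 10^6.
Sum = 1.0965118 × 10^7.
SE = √(1.0965118 × 10^7) = 3311.

3311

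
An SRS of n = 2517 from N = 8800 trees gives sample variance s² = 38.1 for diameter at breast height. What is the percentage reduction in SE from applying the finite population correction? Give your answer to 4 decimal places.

15.5028

f = n/N = 2517/8800 = 0.28602273.
SE_no-fpc = √(s²/n) = 0.12303279; SE_fpc = √((1−f)s²/n) = 0.10395923.
Ratio = √(1−f) = 0.84497176. Reduction = 100·(1 − 0.84497176) = 15.5028%.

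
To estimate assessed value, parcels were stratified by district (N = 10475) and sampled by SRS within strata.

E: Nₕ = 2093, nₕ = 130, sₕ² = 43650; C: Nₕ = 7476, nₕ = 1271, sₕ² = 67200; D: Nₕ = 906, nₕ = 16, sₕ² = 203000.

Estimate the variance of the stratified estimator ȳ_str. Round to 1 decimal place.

128.2

Var(ȳ_str) = Σₕ Wₕ²(1 − fₕ)sₕ²/nₕ with Wₕ = Nₕ/N, N = 10475.
E: Wₕ = 0.19980907; term = 0.19980907²·(1 − 0.06211180)·43650/130 = 12.572521.
C: Wₕ = 0.71369928; term = 0.71369928²·(1 − 0.17001070)·67200/1271 = 22.352533.
D: Wₕ = 0.08649165; term = 0.08649165²·(1 − 0.01766004)·203000/16 = 93.23655.
Sum = 128.1616.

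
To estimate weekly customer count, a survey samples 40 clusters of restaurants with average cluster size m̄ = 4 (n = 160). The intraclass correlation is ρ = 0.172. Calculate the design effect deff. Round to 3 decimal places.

deff = 1 + (4 − 1)·0.172 = 1 + 0.516 = 1.516.

1.516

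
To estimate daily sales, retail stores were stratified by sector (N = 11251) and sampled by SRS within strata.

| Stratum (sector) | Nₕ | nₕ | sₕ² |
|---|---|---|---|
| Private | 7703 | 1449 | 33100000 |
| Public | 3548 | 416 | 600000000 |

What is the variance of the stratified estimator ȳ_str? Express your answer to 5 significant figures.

Var(ȳ_str) = Σₕ Wₕ²(1 − fₕ)sₕ²/nₕ with Wₕ = Nₕ/N, N = 11251.
Private: Wₕ = 0.68465025; term = 0.68465025²·(1 − 0.18810853)·33100000/1449 = 8693.5095.
Public: Wₕ = 0.31534975; term = 0.31534975²·(1 − 0.11724915)·600000000/416 = 126613.8.
Sum = 135307.31.

135310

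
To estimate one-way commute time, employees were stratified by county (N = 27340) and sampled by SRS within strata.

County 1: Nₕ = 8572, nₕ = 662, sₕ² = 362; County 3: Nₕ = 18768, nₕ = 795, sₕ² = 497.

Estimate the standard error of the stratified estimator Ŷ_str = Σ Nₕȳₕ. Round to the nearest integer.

15747

Var(Ŷ_str) = Σₕ Nₕ²(1 − fₕ)sₕ²/nₕ.
County 1: 8572²·(1 − 662/8572)·362/662 = 3.7077396 × 10^7.
County 3: 18768²·(1 − 795/18768)·497/795 = 2.1087633 × 10^8.
Sum = 2.4795373 × 10^8.
SE = √(2.4795373 × 10^8) = 15747.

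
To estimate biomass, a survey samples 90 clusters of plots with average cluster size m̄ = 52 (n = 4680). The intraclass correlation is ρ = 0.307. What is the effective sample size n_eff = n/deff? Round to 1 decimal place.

deff = 1 + (52 − 1)·0.307 = 1 + 15.657 = 16.657.
n_eff = 4680 / 16.657 = 281.0.

281.0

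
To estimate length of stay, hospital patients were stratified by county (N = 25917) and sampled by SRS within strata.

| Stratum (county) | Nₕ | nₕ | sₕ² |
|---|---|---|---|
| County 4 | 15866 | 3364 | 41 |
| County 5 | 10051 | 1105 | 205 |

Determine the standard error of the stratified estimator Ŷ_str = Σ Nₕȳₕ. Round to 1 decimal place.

4370.2

Var(Ŷ_str) = Σₕ Nₕ²(1 − fₕ)sₕ²/nₕ.
County 4: 15866²·(1 − 3364/15866)·41/3364 = 2.4175464 × 10^6.
County 5: 10051²·(1 − 1105/10051)·205/1105 = 1.6681295 × 10^7.
Sum = 1.9098841 × 10^7.
SE = √(1.9098841 × 10^7) = 4370.2.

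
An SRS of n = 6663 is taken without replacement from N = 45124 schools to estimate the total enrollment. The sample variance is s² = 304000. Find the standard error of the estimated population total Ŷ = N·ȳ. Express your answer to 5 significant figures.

281390

Var(Ŷ) = N²·Var(ȳ) = N²·(1 − n/N)·s²/n.
f = 6663/45124 = 0.14765978; Var(ȳ) = 0.85234022·304000/6663 = 38.888102.
Var(Ŷ) = 45124² · 38.888102 = 7.9182996 × 10^10.
SE(Ŷ) = √(7.9182996 × 10^10) = 281390.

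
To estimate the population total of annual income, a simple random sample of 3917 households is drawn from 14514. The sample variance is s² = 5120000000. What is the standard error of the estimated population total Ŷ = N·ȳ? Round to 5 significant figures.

1.4179 × 10^7

Var(Ŷ) = N²·Var(ȳ) = N²·(1 − n/N)·s²/n.
f = 3917/14514 = 0.26987736; Var(ȳ) = 0.73012264·5120000000/3917 = 954359.95.
Var(Ŷ) = 14514² · 954359.95 = 2.0104184 × 10^14.
SE(Ŷ) = √(2.0104184 × 10^14) = 1.4179 × 10^7.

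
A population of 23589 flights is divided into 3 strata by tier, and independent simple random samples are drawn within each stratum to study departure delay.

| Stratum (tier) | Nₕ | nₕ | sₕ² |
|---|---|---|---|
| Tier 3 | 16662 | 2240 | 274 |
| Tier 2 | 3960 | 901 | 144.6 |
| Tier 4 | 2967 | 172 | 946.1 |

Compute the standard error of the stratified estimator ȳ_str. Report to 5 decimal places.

Var(ȳ_str) = Σₕ Wₕ²(1 − fₕ)sₕ²/nₕ with Wₕ = Nₕ/N, N = 23589.
Tier 3: Wₕ = 0.70634618; term = 0.70634618²·(1 − 0.13443764)·274/2240 = 0.052824586.
Tier 2: Wₕ = 0.16787486; term = 0.16787486²·(1 − 0.22752525)·144.6/901 = 0.0034938086.
Tier 4: Wₕ = 0.12577896; term = 0.12577896²·(1 − 0.05797101)·946.1/172 = 0.08197641.
Sum = 0.1382948.
SE = √(0.1382948) = 0.37188.

0.37188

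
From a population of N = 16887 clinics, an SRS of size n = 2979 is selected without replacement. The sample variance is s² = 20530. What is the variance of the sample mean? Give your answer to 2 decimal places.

5.68

Under SRS without replacement, Var(ȳ) = (1 − f)·s²/n with f = n/N = 2979/16887 = 0.17640789.
Var(ȳ) = (1 − 0.17640789)·20530/2979 = 0.82359211·6.8915744 = 5.6758463.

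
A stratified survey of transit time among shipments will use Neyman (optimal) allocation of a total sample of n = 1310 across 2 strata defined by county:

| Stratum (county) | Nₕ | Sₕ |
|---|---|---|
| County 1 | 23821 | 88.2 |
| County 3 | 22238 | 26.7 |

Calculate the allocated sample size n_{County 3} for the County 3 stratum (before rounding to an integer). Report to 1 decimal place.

Neyman allocation: nₕ = n·NₕSₕ / Σⱼ NⱼSⱼ.
Σ NⱼSⱼ = 23821·88.2 + 22238·26.7 = 2.6947668 × 10^6.
n_{County 3} = 1310·22238·26.7 / (2.6947668 × 10^6) = 288.6.

288.6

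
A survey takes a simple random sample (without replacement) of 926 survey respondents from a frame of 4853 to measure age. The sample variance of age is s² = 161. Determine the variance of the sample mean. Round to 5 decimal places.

Under SRS without replacement, Var(ȳ) = (1 − f)·s²/n with f = n/N = 926/4853 = 0.19080981.
Var(ȳ) = (1 − 0.19080981)·161/926 = 0.80919019·0.17386609 = 0.14069074.

0.14069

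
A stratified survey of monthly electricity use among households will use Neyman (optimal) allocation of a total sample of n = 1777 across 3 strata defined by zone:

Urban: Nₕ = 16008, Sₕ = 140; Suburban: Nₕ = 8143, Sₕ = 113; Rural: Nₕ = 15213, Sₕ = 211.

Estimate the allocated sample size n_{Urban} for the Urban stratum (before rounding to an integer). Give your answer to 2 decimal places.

Neyman allocation: nₕ = n·NₕSₕ / Σⱼ NⱼSⱼ.
Σ NⱼSⱼ = 16008·140 + 8143·113 + 15213·211 = 6.371222 × 10^6.
n_{Urban} = 1777·16008·140 / (6.371222 × 10^6) = 625.07.

625.07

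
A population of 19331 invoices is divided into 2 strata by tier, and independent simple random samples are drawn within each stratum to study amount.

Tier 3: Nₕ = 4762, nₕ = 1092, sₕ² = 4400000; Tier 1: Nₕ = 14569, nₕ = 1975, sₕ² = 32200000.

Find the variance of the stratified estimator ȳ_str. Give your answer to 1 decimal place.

8193.7

Var(ȳ_str) = Σₕ Wₕ²(1 − fₕ)sₕ²/nₕ with Wₕ = Nₕ/N, N = 19331.
Tier 3: Wₕ = 0.24634008; term = 0.24634008²·(1 − 0.22931541)·4400000/1092 = 188.44163.
Tier 1: Wₕ = 0.75365992; term = 0.75365992²·(1 − 0.13556181)·32200000/1975 = 8005.2254.
Sum = 8193.667.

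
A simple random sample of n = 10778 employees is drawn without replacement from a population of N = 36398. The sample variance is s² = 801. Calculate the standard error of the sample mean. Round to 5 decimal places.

Under SRS without replacement, Var(ȳ) = (1 − f)·s²/n with f = n/N = 10778/36398 = 0.29611517.
Var(ȳ) = (1 − 0.29611517)·801/10778 = 0.70388483·0.074318055 = 0.052311352.
SE(ȳ) = √(0.052311352) = 0.22872.

0.22872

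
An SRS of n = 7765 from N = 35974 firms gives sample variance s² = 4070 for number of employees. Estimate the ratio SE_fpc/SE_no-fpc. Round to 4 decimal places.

f = n/N = 7765/35974 = 0.21585034.
SE_no-fpc = √(s²/n) = 0.72397984; SE_fpc = √((1−f)s²/n) = 0.64110026.
Ratio = √(1−f) = 0.88552225.

0.8855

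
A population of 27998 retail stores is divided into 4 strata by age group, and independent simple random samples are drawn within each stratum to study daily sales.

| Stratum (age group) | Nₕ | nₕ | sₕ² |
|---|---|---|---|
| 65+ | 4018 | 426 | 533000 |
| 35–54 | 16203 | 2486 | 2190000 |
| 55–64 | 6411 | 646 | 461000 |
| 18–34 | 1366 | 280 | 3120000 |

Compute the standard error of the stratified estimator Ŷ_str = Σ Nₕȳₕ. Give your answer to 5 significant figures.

506710

Var(Ŷ_str) = Σₕ Nₕ²(1 − fₕ)sₕ²/nₕ.
65+: 4018²·(1 − 426/4018)·533000/426 = 1.805776 × 10^10.
35–54: 16203²·(1 − 2486/16203)·2190000/2486 = 1.9579318 × 10^11.
55–64: 6411²·(1 − 646/6411)·461000/646 = 2.6375062 × 10^10.
18–34: 1366²·(1 − 280/1366)·3120000/280 = 1.6530161 × 10^10.
Sum = 2.5675616 × 10^11.
SE = √(2.5675616 × 10^11) = 506710.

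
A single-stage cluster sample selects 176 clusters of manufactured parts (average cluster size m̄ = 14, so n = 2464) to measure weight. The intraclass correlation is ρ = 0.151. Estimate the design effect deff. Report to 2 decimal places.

2.96

deff = 1 + (14 − 1)·0.151 = 1 + 1.963 = 2.963.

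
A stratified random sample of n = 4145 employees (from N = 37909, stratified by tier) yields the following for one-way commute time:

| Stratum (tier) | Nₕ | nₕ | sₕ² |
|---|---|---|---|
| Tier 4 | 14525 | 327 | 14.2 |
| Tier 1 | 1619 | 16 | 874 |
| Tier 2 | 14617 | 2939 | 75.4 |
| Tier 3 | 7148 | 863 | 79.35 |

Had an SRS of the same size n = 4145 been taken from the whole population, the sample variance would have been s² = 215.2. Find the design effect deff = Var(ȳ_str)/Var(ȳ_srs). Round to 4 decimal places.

Var(ȳ_str) = Σ Wₕ²(1−fₕ)sₕ²/nₕ with Wₕ = Nₕ/37909:
  Tier 4: (14525/37909)²·(1−327/14525)·14.2/327 = 0.0062315954
  Tier 1: (1619/37909)²·(1−16/1619)·874/16 = 0.098647746
  Tier 2: (14617/37909)²·(1−2939/14617)·75.4/2939 = 0.0030472902
  Tier 3: (7148/37909)²·(1−863/7148)·79.35/863 = 0.002874361
  → Var(ȳ_str) = 0.11080099.
Var(ȳ_srs) = (1 − 4145/37909)·215.2/4145 = 0.046241221.
deff = 0.11080099 / 0.046241221 = 2.3962.

2.3962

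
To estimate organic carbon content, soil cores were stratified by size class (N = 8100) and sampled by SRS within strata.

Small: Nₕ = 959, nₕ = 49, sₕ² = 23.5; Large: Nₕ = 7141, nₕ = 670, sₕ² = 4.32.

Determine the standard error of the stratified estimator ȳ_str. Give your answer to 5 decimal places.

0.10450

Var(ȳ_str) = Σₕ Wₕ²(1 − fₕ)sₕ²/nₕ with Wₕ = Nₕ/N, N = 8100.
Small: Wₕ = 0.11839506; term = 0.11839506²·(1 − 0.05109489)·23.5/49 = 0.0063791343.
Large: Wₕ = 0.88160494; term = 0.88160494²·(1 − 0.09382439)·4.32/670 = 0.0045411865.
Sum = 0.010920321.
SE = √(0.010920321) = 0.10450.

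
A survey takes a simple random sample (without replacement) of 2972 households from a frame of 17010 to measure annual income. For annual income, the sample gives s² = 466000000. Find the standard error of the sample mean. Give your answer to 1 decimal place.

Under SRS without replacement, Var(ȳ) = (1 − f)·s²/n with f = n/N = 2972/17010 = 0.17472075.
Var(ȳ) = (1 − 0.17472075)·466000000/2972 = 0.82527925·156796.77 = 129401.12.
SE(ȳ) = √(129401.12) = 359.7.

359.7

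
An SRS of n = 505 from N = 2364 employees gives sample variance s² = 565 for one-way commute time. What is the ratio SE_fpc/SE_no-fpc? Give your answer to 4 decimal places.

0.8868

f = n/N = 505/2364 = 0.21362098.
SE_no-fpc = √(s²/n) = 1.057739; SE_fpc = √((1−f)s²/n) = 0.93798198.
Ratio = √(1−f) = 0.88678014.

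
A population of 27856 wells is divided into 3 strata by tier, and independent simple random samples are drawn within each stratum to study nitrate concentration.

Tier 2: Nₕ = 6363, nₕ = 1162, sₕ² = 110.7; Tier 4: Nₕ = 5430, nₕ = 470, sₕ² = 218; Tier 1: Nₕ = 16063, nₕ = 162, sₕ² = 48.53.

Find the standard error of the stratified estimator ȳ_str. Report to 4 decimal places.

Var(ȳ_str) = Σₕ Wₕ²(1 − fₕ)sₕ²/nₕ with Wₕ = Nₕ/N, N = 27856.
Tier 2: Wₕ = 0.22842476; term = 0.22842476²·(1 − 0.18261826)·110.7/1162 = 0.0040630556.
Tier 4: Wₕ = 0.19493107; term = 0.19493107²·(1 − 0.08655617)·218/470 = 0.016099138.
Tier 1: Wₕ = 0.57664417; term = 0.57664417²·(1 − 0.01008529)·48.53/162 = 0.098607254.
Sum = 0.11876945.
SE = √(0.11876945) = 0.3446.

0.3446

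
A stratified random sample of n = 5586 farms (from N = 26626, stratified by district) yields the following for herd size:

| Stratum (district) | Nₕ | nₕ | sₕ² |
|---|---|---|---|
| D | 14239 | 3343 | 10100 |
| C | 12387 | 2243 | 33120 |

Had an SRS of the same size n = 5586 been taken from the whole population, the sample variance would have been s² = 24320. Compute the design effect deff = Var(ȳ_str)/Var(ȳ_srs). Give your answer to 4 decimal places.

Var(ȳ_str) = Σ Wₕ²(1−fₕ)sₕ²/nₕ with Wₕ = Nₕ/26626:
  D: (14239/26626)²·(1−3343/14239)·10100/3343 = 0.66118003
  C: (12387/26626)²·(1−2243/12387)·33120/2243 = 2.6171257
  → Var(ȳ_str) = 3.2783057.
Var(ȳ_srs) = (1 − 5586/26626)·24320/5586 = 3.4403486.
deff = 3.2783057 / 3.4403486 = 0.9529.

0.9529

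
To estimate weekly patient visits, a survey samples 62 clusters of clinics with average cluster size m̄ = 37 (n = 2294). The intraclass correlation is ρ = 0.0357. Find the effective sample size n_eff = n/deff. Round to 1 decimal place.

1003.9

deff = 1 + (37 − 1)·0.0357 = 1 + 1.2852 = 2.2852.
n_eff = 2294 / 2.2852 = 1003.9.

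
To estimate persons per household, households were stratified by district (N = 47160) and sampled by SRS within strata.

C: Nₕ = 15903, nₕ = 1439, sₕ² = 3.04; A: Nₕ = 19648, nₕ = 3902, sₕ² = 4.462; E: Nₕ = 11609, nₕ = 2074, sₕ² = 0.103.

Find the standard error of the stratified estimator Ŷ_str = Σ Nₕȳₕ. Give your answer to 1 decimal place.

919.4

Var(Ŷ_str) = Σₕ Nₕ²(1 − fₕ)sₕ²/nₕ.
C: 15903²·(1 − 1439/15903)·3.04/1439 = 485937.33.
A: 19648²·(1 − 3902/19648)·4.462/3902 = 353778.06.
E: 11609²·(1 − 2074/11609)·0.103/2074 = 5497.2309.
Sum = 845212.62.
SE = √(845212.62) = 919.4.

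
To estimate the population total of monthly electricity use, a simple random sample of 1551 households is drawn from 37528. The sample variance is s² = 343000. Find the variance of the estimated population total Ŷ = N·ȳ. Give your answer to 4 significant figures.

Var(Ŷ) = N²·Var(ȳ) = N²·(1 − n/N)·s²/n.
f = 1551/37528 = 0.04132914; Var(ȳ) = 0.95867086·343000/1551 = 212.0078.
Var(Ŷ) = 37528² · 212.0078 = 2.9858135 × 10^11.

2.986 × 10^11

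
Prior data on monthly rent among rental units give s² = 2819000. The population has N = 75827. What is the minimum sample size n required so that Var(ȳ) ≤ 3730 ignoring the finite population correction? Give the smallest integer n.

756

Without fpc, n₀ = s²/D = 2819000/3730 = 755.7641.
Rounding up, n = 756.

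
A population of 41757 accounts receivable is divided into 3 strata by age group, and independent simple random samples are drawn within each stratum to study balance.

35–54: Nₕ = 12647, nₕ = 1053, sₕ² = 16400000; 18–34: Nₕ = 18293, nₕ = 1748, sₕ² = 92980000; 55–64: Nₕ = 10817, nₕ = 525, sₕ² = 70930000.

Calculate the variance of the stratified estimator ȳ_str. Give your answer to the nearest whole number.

Var(ȳ_str) = Σₕ Wₕ²(1 − fₕ)sₕ²/nₕ with Wₕ = Nₕ/N, N = 41757.
35–54: Wₕ = 0.30287137; term = 0.30287137²·(1 − 0.08326085)·16400000/1053 = 1309.7177.
18–34: Wₕ = 0.43808224; term = 0.43808224²·(1 − 0.09555568)·92980000/1748 = 9232.9661.
55–64: Wₕ = 0.25904639; term = 0.25904639²·(1 − 0.04853471)·70930000/525 = 8626.1833.
Sum = 19168.867.

19169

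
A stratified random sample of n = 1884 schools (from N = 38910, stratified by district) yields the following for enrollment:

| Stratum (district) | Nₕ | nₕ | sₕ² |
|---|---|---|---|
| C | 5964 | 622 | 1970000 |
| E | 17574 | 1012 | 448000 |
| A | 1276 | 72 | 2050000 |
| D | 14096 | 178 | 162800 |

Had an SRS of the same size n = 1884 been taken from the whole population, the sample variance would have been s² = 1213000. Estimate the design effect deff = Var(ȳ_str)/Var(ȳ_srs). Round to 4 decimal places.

Var(ȳ_str) = Σ Wₕ²(1−fₕ)sₕ²/nₕ with Wₕ = Nₕ/38910:
  C: (5964/38910)²·(1−622/5964)·1970000/622 = 66.649193
  E: (17574/38910)²·(1−1012/17574)·448000/1012 = 85.10566
  A: (1276/38910)²·(1−72/1276)·2050000/72 = 28.891897
  D: (14096/38910)²·(1−178/14096)·162800/178 = 118.51809
  → Var(ȳ_str) = 299.16484.
Var(ȳ_srs) = (1 − 1884/38910)·1213000/1884 = 612.66838.
deff = 299.16484 / 612.66838 = 0.4883.

0.4883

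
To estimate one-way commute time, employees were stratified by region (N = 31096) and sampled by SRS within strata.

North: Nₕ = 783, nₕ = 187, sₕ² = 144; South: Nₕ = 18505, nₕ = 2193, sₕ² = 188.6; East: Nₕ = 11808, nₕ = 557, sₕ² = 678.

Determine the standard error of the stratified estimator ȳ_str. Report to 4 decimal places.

Var(ȳ_str) = Σₕ Wₕ²(1 − fₕ)sₕ²/nₕ with Wₕ = Nₕ/N, N = 31096.
North: Wₕ = 0.02518009; term = 0.02518009²·(1 − 0.23882503)·144/187 = 3.7163778 × 10^-4.
South: Wₕ = 0.59509262; term = 0.59509262²·(1 − 0.11850851)·188.6/2193 = 0.026846663.
East: Wₕ = 0.37972730; term = 0.37972730²·(1 − 0.04717141)·678/557 = 0.16723721.
Sum = 0.19445551.
SE = √(0.19445551) = 0.4410.

0.4410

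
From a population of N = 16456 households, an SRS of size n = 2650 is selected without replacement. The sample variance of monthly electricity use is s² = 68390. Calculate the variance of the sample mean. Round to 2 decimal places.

21.65

Under SRS without replacement, Var(ȳ) = (1 − f)·s²/n with f = n/N = 2650/16456 = 0.16103549.
Var(ȳ) = (1 − 0.16103549)·68390/2650 = 0.83896451·25.807547 = 21.651616.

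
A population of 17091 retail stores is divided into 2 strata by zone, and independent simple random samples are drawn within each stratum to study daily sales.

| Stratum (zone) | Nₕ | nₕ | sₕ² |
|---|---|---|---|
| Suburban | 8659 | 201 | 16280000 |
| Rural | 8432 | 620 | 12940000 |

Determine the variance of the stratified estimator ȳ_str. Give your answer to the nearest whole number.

Var(ȳ_str) = Σₕ Wₕ²(1 − fₕ)sₕ²/nₕ with Wₕ = Nₕ/N, N = 17091.
Suburban: Wₕ = 0.50664092; term = 0.50664092²·(1 − 0.02321284)·16280000/201 = 20307.61.
Rural: Wₕ = 0.49335908; term = 0.49335908²·(1 − 0.07352941)·12940000/620 = 4706.5261.
Sum = 25014.136.

25014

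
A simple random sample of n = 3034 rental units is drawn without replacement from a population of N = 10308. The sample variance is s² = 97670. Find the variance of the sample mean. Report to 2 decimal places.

Under SRS without replacement, Var(ȳ) = (1 − f)·s²/n with f = n/N = 3034/10308 = 0.29433450.
Var(ȳ) = (1 − 0.29433450)·97670/3034 = 0.70566550·32.191826 = 22.716661.

22.72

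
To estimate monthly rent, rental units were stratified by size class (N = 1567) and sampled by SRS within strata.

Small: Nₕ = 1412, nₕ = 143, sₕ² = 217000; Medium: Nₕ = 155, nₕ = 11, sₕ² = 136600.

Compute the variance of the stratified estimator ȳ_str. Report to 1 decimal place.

Var(ȳ_str) = Σₕ Wₕ²(1 − fₕ)sₕ²/nₕ with Wₕ = Nₕ/N, N = 1567.
Small: Wₕ = 0.90108488; term = 0.90108488²·(1 − 0.10127479)·217000/143 = 1107.3426.
Medium: Wₕ = 0.09891512; term = 0.09891512²·(1 − 0.07096774)·136600/11 = 112.87928.
Sum = 1220.2219.

1220.2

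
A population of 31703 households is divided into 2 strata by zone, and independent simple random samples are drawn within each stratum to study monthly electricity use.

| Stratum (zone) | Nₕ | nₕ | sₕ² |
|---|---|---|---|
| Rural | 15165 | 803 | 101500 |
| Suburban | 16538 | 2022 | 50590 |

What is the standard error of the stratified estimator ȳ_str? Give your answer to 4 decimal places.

Var(ȳ_str) = Σₕ Wₕ²(1 − fₕ)sₕ²/nₕ with Wₕ = Nₕ/N, N = 31703.
Rural: Wₕ = 0.47834590; term = 0.47834590²·(1 − 0.05295087)·101500/803 = 27.390951.
Suburban: Wₕ = 0.52165410; term = 0.52165410²·(1 − 0.12226388)·50590/2022 = 5.9760298.
Sum = 33.366981.
SE = √(33.366981) = 5.7764.

5.7764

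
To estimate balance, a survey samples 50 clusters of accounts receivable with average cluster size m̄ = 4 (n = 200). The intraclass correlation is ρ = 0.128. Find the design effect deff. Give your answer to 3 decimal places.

deff = 1 + (4 − 1)·0.128 = 1 + 0.384 = 1.384.

1.384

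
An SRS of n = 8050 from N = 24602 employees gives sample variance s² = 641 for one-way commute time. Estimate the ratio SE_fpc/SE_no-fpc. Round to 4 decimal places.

0.8202

f = n/N = 8050/24602 = 0.32720917.
SE_no-fpc = √(s²/n) = 0.28218315; SE_fpc = √((1−f)s²/n) = 0.23145742.
Ratio = √(1−f) = 0.82023828.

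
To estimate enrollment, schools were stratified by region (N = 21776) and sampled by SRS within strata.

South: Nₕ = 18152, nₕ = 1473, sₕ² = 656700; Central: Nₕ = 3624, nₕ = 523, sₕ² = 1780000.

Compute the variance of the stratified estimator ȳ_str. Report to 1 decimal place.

Var(ȳ_str) = Σₕ Wₕ²(1 − fₕ)sₕ²/nₕ with Wₕ = Nₕ/N, N = 21776.
South: Wₕ = 0.83357825; term = 0.83357825²·(1 − 0.08114808)·656700/1473 = 284.64434.
Central: Wₕ = 0.16642175; term = 0.16642175²·(1 − 0.14431567)·1780000/523 = 80.658855.
Sum = 365.3032.

365.3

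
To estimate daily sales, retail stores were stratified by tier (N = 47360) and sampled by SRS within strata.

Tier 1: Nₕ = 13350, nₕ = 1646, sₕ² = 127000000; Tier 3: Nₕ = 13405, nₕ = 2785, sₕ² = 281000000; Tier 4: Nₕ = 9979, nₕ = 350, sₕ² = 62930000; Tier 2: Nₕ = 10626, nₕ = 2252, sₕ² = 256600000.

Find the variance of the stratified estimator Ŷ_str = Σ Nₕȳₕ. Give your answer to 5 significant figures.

5.3835 × 10^13

Var(Ŷ_str) = Σₕ Nₕ²(1 − fₕ)sₕ²/nₕ.
Tier 1: 13350²·(1 − 1646/13350)·127000000/1646 = 1.2055618 × 10^13.
Tier 3: 13405²·(1 − 2785/13405)·281000000/2785 = 1.4363903 × 10^13.
Tier 4: 9979²·(1 − 350/9979)·62930000/350 = 1.7276585 × 10^13.
Tier 2: 10626²·(1 − 2252/10626)·256600000/2252 = 1.0138905 × 10^13.
Sum = 5.3835011 × 10^13.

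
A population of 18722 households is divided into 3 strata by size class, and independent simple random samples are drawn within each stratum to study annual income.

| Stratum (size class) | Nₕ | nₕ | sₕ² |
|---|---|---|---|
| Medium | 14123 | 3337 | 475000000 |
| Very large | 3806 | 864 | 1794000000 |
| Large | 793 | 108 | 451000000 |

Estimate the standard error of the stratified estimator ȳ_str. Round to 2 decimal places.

366.97

Var(ȳ_str) = Σₕ Wₕ²(1 − fₕ)sₕ²/nₕ with Wₕ = Nₕ/N, N = 18722.
Medium: Wₕ = 0.75435317; term = 0.75435317²·(1 − 0.23628124)·475000000/3337 = 61861.479.
Very large: Wₕ = 0.20329025; term = 0.20329025²·(1 − 0.22700998)·1794000000/864 = 66330.866.
Large: Wₕ = 0.04235659; term = 0.04235659²·(1 − 0.13619168)·451000000/108 = 6471.6059.
Sum = 134663.95.
SE = √(134663.95) = 366.97.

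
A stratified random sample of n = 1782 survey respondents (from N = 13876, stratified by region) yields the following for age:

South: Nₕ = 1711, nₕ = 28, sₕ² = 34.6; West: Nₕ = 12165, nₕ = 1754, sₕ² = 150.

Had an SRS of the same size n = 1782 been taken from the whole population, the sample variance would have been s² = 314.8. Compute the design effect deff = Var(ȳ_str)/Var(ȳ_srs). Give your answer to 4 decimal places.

0.4854

Var(ȳ_str) = Σ Wₕ²(1−fₕ)sₕ²/nₕ with Wₕ = Nₕ/13876:
  South: (1711/13876)²·(1−28/1711)·34.6/28 = 0.018480921
  West: (12165/13876)²·(1−1754/12165)·150/1754 = 0.056251958
  → Var(ȳ_str) = 0.074732879.
Var(ȳ_srs) = (1 − 1782/13876)·314.8/1782 = 0.15396879.
deff = 0.074732879 / 0.15396879 = 0.4854.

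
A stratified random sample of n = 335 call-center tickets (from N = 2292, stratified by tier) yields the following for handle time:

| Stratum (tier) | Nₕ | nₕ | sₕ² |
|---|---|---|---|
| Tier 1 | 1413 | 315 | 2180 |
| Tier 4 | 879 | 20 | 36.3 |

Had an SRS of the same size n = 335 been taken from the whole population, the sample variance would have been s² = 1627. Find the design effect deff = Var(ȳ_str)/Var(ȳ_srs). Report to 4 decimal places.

0.5558

Var(ȳ_str) = Σ Wₕ²(1−fₕ)sₕ²/nₕ with Wₕ = Nₕ/2292:
  Tier 1: (1413/2292)²·(1−315/1413)·2180/315 = 2.0439074
  Tier 4: (879/2292)²·(1−20/879)·36.3/20 = 0.26087319
  → Var(ȳ_str) = 2.3047806.
Var(ȳ_srs) = (1 − 335/2292)·1627/335 = 4.146856.
deff = 2.3047806 / 4.146856 = 0.5558.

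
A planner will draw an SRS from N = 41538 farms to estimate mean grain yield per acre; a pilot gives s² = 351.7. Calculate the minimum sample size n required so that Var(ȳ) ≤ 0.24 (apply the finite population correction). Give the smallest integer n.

1416

Without fpc, n₀ = s²/D = 351.7/0.24 = 1465.4167.
With fpc, (1 − n/N)·s²/n ≤ D requires n ≥ n₀/(1 + n₀/N) = 1465.4167/(1 + 1465.4167/41538) = 1415.4801.
Rounding up, n = 1416.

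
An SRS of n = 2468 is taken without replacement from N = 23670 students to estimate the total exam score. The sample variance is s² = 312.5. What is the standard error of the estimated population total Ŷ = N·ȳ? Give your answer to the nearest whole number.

Var(Ŷ) = N²·Var(ȳ) = N²·(1 − n/N)·s²/n.
f = 2468/23670 = 0.10426700; Var(ȳ) = 0.89573300·312.5/2468 = 0.11341838.
Var(Ŷ) = 23670² · 0.11341838 = 6.3544791 × 10^7.
SE(Ŷ) = √(6.3544791 × 10^7) = 7971.

7971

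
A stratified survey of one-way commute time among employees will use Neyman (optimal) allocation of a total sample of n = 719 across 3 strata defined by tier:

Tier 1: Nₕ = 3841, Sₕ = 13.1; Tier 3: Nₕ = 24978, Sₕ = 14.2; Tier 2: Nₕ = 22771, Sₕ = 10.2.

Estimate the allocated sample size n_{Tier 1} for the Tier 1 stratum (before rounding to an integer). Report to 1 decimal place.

56.8

Neyman allocation: nₕ = n·NₕSₕ / Σⱼ NⱼSⱼ.
Σ NⱼSⱼ = 3841·13.1 + 24978·14.2 + 22771·10.2 = 637268.9.
n_{Tier 1} = 719·3841·13.1 / 637268.9 = 56.8.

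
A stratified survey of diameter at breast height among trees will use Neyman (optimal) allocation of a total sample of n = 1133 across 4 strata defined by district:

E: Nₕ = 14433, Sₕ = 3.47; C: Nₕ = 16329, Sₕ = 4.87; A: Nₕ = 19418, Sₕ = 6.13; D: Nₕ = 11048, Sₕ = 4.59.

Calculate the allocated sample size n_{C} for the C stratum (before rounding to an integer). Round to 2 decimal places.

300.98

Neyman allocation: nₕ = n·NₕSₕ / Σⱼ NⱼSⱼ.
Σ NⱼSⱼ = 14433·3.47 + 16329·4.87 + 19418·6.13 + 11048·4.59 = 299347.4.
n_{C} = 1133·16329·4.87 / 299347.4 = 300.98.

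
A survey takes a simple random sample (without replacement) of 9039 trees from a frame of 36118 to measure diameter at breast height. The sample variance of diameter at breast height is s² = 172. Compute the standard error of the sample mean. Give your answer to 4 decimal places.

Under SRS without replacement, Var(ȳ) = (1 − f)·s²/n with f = n/N = 9039/36118 = 0.25026303.
Var(ȳ) = (1 − 0.25026303)·172/9039 = 0.74973697·0.019028654 = 0.014266485.
SE(ȳ) = √(0.014266485) = 0.1194.

0.1194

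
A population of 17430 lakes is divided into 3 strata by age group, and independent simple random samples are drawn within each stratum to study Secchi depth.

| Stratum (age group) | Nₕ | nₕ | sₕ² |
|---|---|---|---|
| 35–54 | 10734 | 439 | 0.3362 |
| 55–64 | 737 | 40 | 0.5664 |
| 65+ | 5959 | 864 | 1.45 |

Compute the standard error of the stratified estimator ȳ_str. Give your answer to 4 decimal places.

Var(ȳ_str) = Σₕ Wₕ²(1 − fₕ)sₕ²/nₕ with Wₕ = Nₕ/N, N = 17430.
35–54: Wₕ = 0.61583477; term = 0.61583477²·(1 − 0.04089808)·0.3362/439 = 2.7856488 × 10^-4.
55–64: Wₕ = 0.04228342; term = 0.04228342²·(1 − 0.05427408)·0.5664/40 = 2.3942459 × 10^-5.
65+: Wₕ = 0.34188181; term = 0.34188181²·(1 − 0.14499077)·1.45/864 = 1.6771699 × 10^-4.
Sum = 4.7022433 × 10^-4.
SE = √(4.7022433 × 10^-4) = 0.0217.

0.0217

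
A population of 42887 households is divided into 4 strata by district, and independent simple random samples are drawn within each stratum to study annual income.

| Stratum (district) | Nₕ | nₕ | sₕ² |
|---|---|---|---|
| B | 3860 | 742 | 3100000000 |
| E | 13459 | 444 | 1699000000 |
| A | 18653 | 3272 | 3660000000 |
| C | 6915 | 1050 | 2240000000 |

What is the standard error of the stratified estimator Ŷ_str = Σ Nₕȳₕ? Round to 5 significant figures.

Var(Ŷ_str) = Σₕ Nₕ²(1 − fₕ)sₕ²/nₕ.
B: 3860²·(1 − 742/3860)·3100000000/742 = 5.0283003 × 10^13.
E: 13459²·(1 − 444/13459)·1699000000/444 = 6.7029715 × 10^14.
A: 18653²·(1 − 3272/18653)·3660000000/3272 = 3.2092315 × 10^14.
C: 6915²·(1 − 1050/6915)·2240000000/1050 = 8.652048 × 10^13.
Sum = 1.1280238 × 10^15.
SE = √(1.1280238 × 10^15) = 3.3586 × 10^7.

3.3586 × 10^7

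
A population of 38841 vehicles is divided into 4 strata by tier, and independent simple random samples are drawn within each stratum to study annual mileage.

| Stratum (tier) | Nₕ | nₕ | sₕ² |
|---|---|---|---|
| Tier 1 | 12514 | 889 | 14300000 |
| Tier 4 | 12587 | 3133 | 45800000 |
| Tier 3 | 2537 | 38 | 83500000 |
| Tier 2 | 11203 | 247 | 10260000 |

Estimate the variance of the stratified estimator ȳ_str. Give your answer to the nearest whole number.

Var(ȳ_str) = Σₕ Wₕ²(1 − fₕ)sₕ²/nₕ with Wₕ = Nₕ/N, N = 38841.
Tier 1: Wₕ = 0.32218532; term = 0.32218532²·(1 − 0.07104043)·14300000/889 = 1551.1099.
Tier 4: Wₕ = 0.32406478; term = 0.32406478²·(1 − 0.24890760)·45800000/3133 = 1153.0871.
Tier 3: Wₕ = 0.06531758; term = 0.06531758²·(1 − 0.01497832)·83500000/38 = 9234.4024.
Tier 2: Wₕ = 0.28843233; term = 0.28843233²·(1 − 0.02204767)·10260000/247 = 3379.5273.
Sum = 15318.127.

15318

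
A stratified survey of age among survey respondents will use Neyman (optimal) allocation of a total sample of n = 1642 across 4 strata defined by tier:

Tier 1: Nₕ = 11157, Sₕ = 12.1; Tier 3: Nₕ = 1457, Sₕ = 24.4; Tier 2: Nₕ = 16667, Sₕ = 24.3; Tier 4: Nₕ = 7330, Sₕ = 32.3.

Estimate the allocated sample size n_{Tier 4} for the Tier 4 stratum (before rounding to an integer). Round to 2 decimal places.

478.58

Neyman allocation: nₕ = n·NₕSₕ / Σⱼ NⱼSⱼ.
Σ NⱼSⱼ = 11157·12.1 + 1457·24.4 + 16667·24.3 + 7330·32.3 = 812317.6.
n_{Tier 4} = 1642·7330·32.3 / 812317.6 = 478.58.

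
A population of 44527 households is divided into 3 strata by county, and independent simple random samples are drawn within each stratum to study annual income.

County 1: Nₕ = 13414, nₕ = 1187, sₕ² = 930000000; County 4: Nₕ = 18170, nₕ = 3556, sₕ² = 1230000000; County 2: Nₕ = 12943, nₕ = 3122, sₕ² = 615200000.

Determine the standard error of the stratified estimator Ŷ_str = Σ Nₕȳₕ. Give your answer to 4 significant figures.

Var(Ŷ_str) = Σₕ Nₕ²(1 − fₕ)sₕ²/nₕ.
County 1: 13414²·(1 − 1187/13414)·930000000/1187 = 1.2850216 × 10^14.
County 4: 18170²·(1 − 3556/18170)·1230000000/3556 = 9.1847511 × 10^13.
County 2: 12943²·(1 − 3122/12943)·615200000/3122 = 2.504806 × 10^13.
Sum = 2.4539773 × 10^14.
SE = √(2.4539773 × 10^14) = 1.567 × 10^7.

1.567 × 10^7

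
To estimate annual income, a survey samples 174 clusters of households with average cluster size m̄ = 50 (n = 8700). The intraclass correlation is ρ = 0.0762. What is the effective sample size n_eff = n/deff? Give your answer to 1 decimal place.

1837.8

deff = 1 + (50 − 1)·0.0762 = 1 + 3.7338 = 4.7338.
n_eff = 8700 / 4.7338 = 1837.8.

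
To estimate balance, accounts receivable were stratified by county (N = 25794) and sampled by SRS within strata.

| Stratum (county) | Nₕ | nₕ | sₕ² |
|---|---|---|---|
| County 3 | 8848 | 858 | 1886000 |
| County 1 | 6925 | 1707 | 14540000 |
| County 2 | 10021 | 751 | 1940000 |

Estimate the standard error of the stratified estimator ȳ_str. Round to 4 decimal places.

32.5093

Var(ȳ_str) = Σₕ Wₕ²(1 − fₕ)sₕ²/nₕ with Wₕ = Nₕ/N, N = 25794.
County 3: Wₕ = 0.34302551; term = 0.34302551²·(1 − 0.09697107)·1886000/858 = 233.56561.
County 1: Wₕ = 0.26847329; term = 0.26847329²·(1 − 0.24649819)·14540000/1707 = 462.61248.
County 2: Wₕ = 0.38850120; term = 0.38850120²·(1 − 0.07494262)·1940000/751 = 360.6743.
Sum = 1056.8524.
SE = √(1056.8524) = 32.5093.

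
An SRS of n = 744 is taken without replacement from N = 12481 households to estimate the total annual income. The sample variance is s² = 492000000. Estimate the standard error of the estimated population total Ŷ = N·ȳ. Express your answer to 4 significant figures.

Var(Ŷ) = N²·Var(ȳ) = N²·(1 − n/N)·s²/n.
f = 744/12481 = 0.05961061; Var(ȳ) = 0.94038939·492000000/744 = 621870.4.
Var(Ŷ) = 12481² · 621870.4 = 9.6872086 × 10^13.
SE(Ŷ) = √(9.6872086 × 10^13) = 9.842 × 10^6.

9.842 × 10^6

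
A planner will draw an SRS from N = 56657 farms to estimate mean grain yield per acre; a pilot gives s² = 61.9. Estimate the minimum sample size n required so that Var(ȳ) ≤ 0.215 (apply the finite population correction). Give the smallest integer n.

Without fpc, n₀ = s²/D = 61.9/0.215 = 287.9070.
With fpc, (1 − n/N)·s²/n ≤ D requires n ≥ n₀/(1 + n₀/N) = 287.9070/(1 + 287.9070/56657) = 286.4514.
Rounding up, n = 287.

287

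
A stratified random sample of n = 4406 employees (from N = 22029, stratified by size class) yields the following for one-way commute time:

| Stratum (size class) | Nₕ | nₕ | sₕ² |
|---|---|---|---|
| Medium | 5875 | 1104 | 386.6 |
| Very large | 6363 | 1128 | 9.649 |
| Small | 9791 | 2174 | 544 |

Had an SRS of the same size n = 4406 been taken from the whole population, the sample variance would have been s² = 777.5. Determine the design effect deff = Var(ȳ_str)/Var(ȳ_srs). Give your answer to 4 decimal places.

Var(ȳ_str) = Σ Wₕ²(1−fₕ)sₕ²/nₕ with Wₕ = Nₕ/22029:
  Medium: (5875/22029)²·(1−1104/5875)·386.6/1104 = 0.020226489
  Very large: (6363/22029)²·(1−1128/6363)·9.649/1128 = 5.8716783 × 10^-4
  Small: (9791/22029)²·(1−2174/9791)·544/2174 = 0.038455707
  → Var(ȳ_str) = 0.059269364.
Var(ȳ_srs) = (1 − 4406/22029)·777.5/4406 = 0.14116953.
deff = 0.059269364 / 0.14116953 = 0.4198.

0.4198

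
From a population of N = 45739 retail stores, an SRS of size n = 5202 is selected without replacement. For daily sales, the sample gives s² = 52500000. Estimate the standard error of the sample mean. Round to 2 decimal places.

Under SRS without replacement, Var(ȳ) = (1 − f)·s²/n with f = n/N = 5202/45739 = 0.11373226.
Var(ȳ) = (1 − 0.11373226)·52500000/5202 = 0.88626774·10092.272 = 8944.4552.
SE(ȳ) = √(8944.4552) = 94.58.

94.58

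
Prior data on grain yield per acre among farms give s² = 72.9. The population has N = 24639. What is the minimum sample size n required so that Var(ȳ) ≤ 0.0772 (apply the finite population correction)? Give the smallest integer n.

910

Without fpc, n₀ = s²/D = 72.9/0.0772 = 944.3005.
With fpc, (1 − n/N)·s²/n ≤ D requires n ≥ n₀/(1 + n₀/N) = 944.3005/(1 + 944.3005/24639) = 909.4456.
Rounding up, n = 910.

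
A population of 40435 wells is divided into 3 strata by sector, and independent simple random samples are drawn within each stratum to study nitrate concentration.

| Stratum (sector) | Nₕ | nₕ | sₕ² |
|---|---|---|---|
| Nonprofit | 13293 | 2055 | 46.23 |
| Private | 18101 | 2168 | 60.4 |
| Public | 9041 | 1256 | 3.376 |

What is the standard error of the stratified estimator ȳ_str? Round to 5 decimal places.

Var(ȳ_str) = Σₕ Wₕ²(1 − fₕ)sₕ²/nₕ with Wₕ = Nₕ/N, N = 40435.
Nonprofit: Wₕ = 0.32874985; term = 0.32874985²·(1 − 0.15459264)·46.23/2055 = 0.0020554608.
Private: Wₕ = 0.44765673; term = 0.44765673²·(1 − 0.11977239)·60.4/2168 = 0.0049143139.
Public: Wₕ = 0.22359342; term = 0.22359342²·(1 − 0.13892269)·3.376/1256 = 1.1571056 × 10^-4.
Sum = 0.0070854853.
SE = √(0.0070854853) = 0.08418.

0.08418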